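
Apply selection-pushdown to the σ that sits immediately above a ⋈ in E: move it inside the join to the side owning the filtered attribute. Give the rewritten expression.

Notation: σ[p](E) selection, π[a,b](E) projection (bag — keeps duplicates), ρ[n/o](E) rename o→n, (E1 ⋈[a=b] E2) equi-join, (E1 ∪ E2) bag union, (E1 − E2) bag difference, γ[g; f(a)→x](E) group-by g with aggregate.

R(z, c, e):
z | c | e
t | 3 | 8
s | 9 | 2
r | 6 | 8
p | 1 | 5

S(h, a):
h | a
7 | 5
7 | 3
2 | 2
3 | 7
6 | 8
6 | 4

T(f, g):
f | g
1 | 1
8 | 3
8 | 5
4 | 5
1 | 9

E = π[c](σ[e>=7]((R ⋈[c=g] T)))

σ filters on e, owned by the left side.
E' = π[c]((σ[e>=7](R) ⋈[c=g] T))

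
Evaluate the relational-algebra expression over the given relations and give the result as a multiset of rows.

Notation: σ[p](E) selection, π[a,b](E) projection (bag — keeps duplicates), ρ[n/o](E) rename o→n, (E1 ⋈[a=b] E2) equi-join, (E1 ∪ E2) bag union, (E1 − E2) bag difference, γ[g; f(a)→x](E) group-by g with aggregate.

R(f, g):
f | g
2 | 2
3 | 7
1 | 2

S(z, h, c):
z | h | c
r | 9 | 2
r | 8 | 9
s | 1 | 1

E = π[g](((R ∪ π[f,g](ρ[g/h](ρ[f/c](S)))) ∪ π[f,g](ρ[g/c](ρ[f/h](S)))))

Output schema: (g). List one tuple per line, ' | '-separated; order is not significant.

Row counts bottom-up:
  R → 3
  S → 3
  ρ[f/c](S) → 3
  ρ[g/h](ρ[f/c](S)) → 3
  π[f,g](ρ[g/h](ρ[f/c](S))) → 3
  (R ∪ π[f,g](ρ[g/h](ρ[f/c](S)))) → 6
  S → 3
  ρ[f/h](S) → 3
  ρ[g/c](ρ[f/h](S)) → 3
  π[f,g](ρ[g/c](ρ[f/h](S))) → 3
  ((R ∪ π[f,g](ρ[g/h](ρ[f/c](S)))) ∪ π[f,g](ρ[g/c](ρ[f/h](S)))) → 9
  π[g](((R ∪ π[f,g](ρ[g/h](ρ[f/c](S)))) ∪ π[f,g](ρ[g/c](ρ[f/h](S))))) → 9

== RESULT ==
g
1
1
2
2
2
7
8
9
9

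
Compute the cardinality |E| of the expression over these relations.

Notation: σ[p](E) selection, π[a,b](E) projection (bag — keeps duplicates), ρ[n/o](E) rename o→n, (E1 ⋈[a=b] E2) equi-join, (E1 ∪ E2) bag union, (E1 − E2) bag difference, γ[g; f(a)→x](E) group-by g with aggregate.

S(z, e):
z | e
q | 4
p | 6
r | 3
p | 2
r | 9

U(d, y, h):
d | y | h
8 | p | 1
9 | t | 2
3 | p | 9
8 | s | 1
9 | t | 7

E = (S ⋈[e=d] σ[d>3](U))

Subexpression sizes:
  S → 5
  U → 5
  σ[d>3](U) → 4
  (S ⋈[e=d] σ[d>3](U)) → 2

|E| = 2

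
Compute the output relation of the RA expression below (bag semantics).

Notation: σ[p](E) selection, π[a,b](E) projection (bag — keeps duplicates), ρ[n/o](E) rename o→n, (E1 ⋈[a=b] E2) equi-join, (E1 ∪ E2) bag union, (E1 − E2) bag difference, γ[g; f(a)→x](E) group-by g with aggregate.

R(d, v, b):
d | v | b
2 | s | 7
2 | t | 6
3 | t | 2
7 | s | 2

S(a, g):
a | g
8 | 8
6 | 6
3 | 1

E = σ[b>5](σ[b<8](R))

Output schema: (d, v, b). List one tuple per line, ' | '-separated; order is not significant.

Per-node cardinality:
  R → 4
  σ[b<8](R) → 4
  σ[b>5](σ[b<8](R)) → 2

== RESULT ==
d | v | b
2 | s | 7
2 | t | 6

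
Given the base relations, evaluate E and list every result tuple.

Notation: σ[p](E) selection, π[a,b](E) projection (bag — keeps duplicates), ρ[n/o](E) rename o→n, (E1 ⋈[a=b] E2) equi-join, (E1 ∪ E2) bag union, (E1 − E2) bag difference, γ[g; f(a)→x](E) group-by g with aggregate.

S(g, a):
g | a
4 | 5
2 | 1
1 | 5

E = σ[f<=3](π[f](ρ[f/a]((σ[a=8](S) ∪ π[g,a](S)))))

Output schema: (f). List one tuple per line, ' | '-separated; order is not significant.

Row counts bottom-up:
  S → 3
  σ[a=8](S) → 0
  S → 3
  π[g,a](S) → 3
  (σ[a=8](S) ∪ π[g,a](S)) → 3
  ρ[f/a]((σ[a=8](S) ∪ π[g,a](S))) → 3
  π[f](ρ[f/a]((σ[a=8](S) ∪ π[g,a](S)))) → 3
  σ[f<=3](π[f](ρ[f/a]((σ[a=8](S) ∪ π[g,a](S))))) → 1

== RESULT ==
f
1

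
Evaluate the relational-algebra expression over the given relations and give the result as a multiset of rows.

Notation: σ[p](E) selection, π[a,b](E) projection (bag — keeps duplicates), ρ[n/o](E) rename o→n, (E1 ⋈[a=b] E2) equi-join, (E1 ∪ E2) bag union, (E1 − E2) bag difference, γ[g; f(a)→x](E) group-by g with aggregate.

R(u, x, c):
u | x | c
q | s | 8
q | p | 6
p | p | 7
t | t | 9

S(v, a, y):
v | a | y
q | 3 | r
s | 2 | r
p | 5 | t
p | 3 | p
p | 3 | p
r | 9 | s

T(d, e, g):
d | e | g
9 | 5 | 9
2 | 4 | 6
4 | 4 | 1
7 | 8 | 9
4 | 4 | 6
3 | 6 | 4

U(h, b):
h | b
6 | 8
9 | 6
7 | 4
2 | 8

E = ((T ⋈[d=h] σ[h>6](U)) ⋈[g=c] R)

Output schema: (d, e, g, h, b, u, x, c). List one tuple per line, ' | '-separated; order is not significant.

Row counts bottom-up:
  T → 6
  U → 4
  σ[h>6](U) → 2
  (T ⋈[d=h] σ[h>6](U)) → 2
  R → 4
  ((T ⋈[d=h] σ[h>6](U)) ⋈[g=c] R) → 2

== RESULT ==
d | e | g | h | b | u | x | c
7 | 8 | 9 | 7 | 4 | t | t | 9
9 | 5 | 9 | 9 | 6 | t | t | 9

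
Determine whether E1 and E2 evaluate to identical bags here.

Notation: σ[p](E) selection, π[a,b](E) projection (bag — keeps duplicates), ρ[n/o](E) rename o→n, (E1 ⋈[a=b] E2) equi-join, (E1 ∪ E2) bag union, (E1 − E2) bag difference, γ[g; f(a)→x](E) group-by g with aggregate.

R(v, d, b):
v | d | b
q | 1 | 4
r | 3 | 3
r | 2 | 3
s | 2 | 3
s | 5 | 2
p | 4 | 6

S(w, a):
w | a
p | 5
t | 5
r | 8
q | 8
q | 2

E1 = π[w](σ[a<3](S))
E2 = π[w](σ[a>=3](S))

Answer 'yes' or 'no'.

E1 stepwise |·|:
  S → 5
  σ[a<3](S) → 1
  π[w](σ[a<3](S)) → 1
E2 stepwise |·|:
  S → 5
  σ[a>=3](S) → 4
  π[w](σ[a>=3](S)) → 4

E1 result:
w
q
E2 result:
w
p
q
r
t
Witness: ('t',) appears 0× in E1 but 1× in E2.

no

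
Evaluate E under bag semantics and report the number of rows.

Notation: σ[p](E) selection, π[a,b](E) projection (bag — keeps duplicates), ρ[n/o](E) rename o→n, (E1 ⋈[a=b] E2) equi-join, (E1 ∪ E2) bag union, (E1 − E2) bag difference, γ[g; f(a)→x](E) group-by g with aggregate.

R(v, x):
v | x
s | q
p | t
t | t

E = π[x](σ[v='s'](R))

Stepwise |·|:
  R → 3
  σ[v='s'](R) → 1
  π[x](σ[v='s'](R)) → 1

|E| = 1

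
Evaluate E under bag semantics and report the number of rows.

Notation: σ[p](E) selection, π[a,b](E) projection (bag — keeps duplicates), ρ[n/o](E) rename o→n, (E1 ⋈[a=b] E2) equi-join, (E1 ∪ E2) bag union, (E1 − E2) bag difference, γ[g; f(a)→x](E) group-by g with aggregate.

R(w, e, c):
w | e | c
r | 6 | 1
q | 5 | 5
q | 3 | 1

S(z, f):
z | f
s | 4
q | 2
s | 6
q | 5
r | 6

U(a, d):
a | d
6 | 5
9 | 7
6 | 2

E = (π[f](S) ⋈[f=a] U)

Subexpression sizes:
  S → 5
  π[f](S) → 5
  U → 3
  (π[f](S) ⋈[f=a] U) → 4

|E| = 4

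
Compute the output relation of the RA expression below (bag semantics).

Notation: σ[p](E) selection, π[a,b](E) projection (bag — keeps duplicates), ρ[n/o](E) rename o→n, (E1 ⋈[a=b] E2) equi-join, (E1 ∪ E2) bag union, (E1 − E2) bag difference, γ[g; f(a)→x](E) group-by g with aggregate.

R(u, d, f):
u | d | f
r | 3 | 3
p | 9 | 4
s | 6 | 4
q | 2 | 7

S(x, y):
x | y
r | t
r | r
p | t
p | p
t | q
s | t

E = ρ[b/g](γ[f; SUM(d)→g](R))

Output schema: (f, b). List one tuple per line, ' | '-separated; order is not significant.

Stepwise |·|:
  R → 4
  γ[f; SUM(d)→g](R) → 3
  ρ[b/g](γ[f; SUM(d)→g](R)) → 3

== RESULT ==
f | b
3 | 3
4 | 15
7 | 2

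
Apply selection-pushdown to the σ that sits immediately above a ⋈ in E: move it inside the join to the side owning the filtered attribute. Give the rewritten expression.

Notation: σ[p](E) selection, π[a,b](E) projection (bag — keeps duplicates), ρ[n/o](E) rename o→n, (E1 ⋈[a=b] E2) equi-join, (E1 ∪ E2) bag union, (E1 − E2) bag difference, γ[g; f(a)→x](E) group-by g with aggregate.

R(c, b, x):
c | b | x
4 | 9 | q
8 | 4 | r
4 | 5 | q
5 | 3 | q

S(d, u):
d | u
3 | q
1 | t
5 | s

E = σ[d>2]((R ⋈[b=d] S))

σ filters on d, owned by the right side.
E' = (R ⋈[b=d] σ[d>2](S))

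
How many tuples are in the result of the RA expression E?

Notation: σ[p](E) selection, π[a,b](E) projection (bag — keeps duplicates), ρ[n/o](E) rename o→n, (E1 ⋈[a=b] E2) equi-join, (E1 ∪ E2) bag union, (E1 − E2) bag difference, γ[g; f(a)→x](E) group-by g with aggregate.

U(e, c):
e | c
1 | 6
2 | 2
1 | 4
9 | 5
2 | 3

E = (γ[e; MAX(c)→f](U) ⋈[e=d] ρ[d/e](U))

Per-node cardinality:
  U → 5
  γ[e; MAX(c)→f](U) → 3
  U → 5
  ρ[d/e](U) → 5
  (γ[e; MAX(c)→f](U) ⋈[e=d] ρ[d/e](U)) → 5

|E| = 5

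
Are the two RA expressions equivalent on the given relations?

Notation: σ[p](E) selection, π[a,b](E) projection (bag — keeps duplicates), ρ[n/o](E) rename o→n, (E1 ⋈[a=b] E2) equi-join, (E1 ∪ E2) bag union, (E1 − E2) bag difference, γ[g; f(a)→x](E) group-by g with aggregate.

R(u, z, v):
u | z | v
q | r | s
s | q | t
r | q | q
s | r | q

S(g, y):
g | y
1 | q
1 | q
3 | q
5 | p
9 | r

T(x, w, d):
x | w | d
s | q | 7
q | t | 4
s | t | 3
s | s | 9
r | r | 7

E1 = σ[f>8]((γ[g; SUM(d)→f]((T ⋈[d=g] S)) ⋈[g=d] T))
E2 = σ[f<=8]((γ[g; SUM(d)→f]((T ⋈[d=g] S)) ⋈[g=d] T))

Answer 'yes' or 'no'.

E1 stepwise |·|:
  T → 5
  S → 5
  (T ⋈[d=g] S) → 2
  γ[g; SUM(d)→f]((T ⋈[d=g] S)) → 2
  T → 5
  (γ[g; SUM(d)→f]((T ⋈[d=g] S)) ⋈[g=d] T) → 2
  σ[f>8]((γ[g; SUM(d)→f]((T ⋈[d=g] S)) ⋈[g=d] T)) → 1
E2 stepwise |·|:
  T → 5
  S → 5
  (T ⋈[d=g] S) → 2
  γ[g; SUM(d)→f]((T ⋈[d=g] S)) → 2
  T → 5
  (γ[g; SUM(d)→f]((T ⋈[d=g] S)) ⋈[g=d] T) → 2
  σ[f<=8]((γ[g; SUM(d)→f]((T ⋈[d=g] S)) ⋈[g=d] T)) → 1

E1 result:
g | f | x | w | d
9 | 9 | s | s | 9
E2 result:
g | f | x | w | d
3 | 3 | s | t | 3
Witness: (3, 3, 's', 't', 3) appears 0× in E1 but 1× in E2.

no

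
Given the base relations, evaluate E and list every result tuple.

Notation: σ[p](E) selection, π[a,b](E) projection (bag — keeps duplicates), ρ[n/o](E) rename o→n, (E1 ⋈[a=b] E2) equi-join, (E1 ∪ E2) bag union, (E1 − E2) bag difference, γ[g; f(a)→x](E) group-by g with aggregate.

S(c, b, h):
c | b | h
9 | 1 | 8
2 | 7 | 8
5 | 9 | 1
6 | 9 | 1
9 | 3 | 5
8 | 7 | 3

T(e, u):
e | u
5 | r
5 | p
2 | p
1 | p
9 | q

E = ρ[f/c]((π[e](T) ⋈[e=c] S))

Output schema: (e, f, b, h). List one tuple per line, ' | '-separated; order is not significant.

Per-node cardinality:
  T → 5
  π[e](T) → 5
  S → 6
  (π[e](T) ⋈[e=c] S) → 5
  ρ[f/c]((π[e](T) ⋈[e=c] S)) → 5

== RESULT ==
e | f | b | h
2 | 2 | 7 | 8
5 | 5 | 9 | 1
5 | 5 | 9 | 1
9 | 9 | 1 | 8
9 | 9 | 3 | 5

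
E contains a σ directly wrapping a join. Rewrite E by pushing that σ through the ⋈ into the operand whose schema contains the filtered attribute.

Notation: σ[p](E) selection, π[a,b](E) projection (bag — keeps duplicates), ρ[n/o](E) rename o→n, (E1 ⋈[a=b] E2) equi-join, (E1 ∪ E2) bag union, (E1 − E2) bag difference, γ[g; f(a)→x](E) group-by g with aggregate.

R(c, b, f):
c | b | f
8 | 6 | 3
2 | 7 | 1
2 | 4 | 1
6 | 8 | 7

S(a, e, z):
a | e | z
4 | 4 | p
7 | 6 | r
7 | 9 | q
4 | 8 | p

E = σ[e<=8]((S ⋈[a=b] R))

σ filters on e, owned by the left side.
E' = (σ[e<=8](S) ⋈[a=b] R)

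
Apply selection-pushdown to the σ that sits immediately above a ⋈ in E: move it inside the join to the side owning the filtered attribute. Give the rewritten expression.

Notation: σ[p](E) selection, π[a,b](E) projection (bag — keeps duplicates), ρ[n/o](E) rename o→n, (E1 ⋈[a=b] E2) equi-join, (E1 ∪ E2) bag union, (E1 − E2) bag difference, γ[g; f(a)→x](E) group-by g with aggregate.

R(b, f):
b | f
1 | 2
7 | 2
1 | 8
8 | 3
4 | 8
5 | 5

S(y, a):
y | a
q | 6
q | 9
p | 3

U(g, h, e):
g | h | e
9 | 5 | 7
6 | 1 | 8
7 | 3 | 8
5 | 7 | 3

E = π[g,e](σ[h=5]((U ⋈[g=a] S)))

σ filters on h, owned by the left side.
E' = π[g,e]((σ[h=5](U) ⋈[g=a] S))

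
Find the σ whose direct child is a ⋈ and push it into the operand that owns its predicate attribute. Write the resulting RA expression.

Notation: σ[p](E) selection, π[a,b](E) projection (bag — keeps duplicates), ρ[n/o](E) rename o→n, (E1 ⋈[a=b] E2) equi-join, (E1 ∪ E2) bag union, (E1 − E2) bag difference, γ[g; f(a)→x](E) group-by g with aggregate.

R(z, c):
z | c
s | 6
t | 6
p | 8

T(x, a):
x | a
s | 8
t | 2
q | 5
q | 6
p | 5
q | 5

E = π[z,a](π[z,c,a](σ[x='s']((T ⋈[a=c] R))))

σ filters on x, owned by the left side.
E' = π[z,a](π[z,c,a]((σ[x='s'](T) ⋈[a=c] R)))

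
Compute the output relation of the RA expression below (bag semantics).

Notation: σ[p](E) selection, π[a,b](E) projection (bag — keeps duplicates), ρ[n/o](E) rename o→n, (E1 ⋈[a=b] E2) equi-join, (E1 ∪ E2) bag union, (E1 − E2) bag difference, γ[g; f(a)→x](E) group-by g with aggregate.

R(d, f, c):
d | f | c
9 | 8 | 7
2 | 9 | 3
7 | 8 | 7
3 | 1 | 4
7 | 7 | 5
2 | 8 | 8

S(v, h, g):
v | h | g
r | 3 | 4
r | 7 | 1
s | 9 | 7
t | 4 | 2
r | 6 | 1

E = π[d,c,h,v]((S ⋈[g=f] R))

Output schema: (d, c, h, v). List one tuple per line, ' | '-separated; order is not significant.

Subexpression sizes:
  S → 5
  R → 6
  (S ⋈[g=f] R) → 3
  π[d,c,h,v]((S ⋈[g=f] R)) → 3

== RESULT ==
d | c | h | v
3 | 4 | 6 | r
3 | 4 | 7 | r
7 | 5 | 9 | s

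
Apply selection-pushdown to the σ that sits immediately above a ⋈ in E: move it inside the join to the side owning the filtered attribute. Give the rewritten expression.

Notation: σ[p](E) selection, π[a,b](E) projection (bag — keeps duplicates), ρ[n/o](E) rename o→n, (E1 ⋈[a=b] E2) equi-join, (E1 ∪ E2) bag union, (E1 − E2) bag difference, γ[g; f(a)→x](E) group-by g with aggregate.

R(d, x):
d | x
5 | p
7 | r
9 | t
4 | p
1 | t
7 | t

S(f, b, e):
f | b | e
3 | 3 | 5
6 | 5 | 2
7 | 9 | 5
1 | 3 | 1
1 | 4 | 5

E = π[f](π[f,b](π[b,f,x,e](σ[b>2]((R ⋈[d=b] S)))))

σ filters on b, owned by the right side.
E' = π[f](π[f,b](π[b,f,x,e]((R ⋈[d=b] σ[b>2](S)))))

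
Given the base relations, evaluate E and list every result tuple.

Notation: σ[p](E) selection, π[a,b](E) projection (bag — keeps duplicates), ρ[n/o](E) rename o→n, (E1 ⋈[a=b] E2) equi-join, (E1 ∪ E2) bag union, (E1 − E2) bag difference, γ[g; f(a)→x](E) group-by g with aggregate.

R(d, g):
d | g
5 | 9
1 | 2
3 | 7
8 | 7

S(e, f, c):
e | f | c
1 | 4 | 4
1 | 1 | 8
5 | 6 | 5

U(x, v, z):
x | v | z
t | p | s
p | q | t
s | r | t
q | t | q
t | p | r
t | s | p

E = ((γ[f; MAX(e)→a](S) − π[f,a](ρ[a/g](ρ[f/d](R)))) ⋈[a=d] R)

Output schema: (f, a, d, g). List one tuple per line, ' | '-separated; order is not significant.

Subexpression sizes:
  S → 3
  γ[f; MAX(e)→a](S) → 3
  R → 4
  ρ[f/d](R) → 4
  ρ[a/g](ρ[f/d](R)) → 4
  π[f,a](ρ[a/g](ρ[f/d](R))) → 4
  (γ[f; MAX(e)→a](S) − π[f,a](ρ[a/g](ρ[f/d](R)))) → 3
  R → 4
  ((γ[f; MAX(e)→a](S) − π[f,a](ρ[a/g](ρ[f/d](R)))) ⋈[a=d] R) → 3

== RESULT ==
f | a | d | g
1 | 1 | 1 | 2
4 | 1 | 1 | 2
6 | 5 | 5 | 9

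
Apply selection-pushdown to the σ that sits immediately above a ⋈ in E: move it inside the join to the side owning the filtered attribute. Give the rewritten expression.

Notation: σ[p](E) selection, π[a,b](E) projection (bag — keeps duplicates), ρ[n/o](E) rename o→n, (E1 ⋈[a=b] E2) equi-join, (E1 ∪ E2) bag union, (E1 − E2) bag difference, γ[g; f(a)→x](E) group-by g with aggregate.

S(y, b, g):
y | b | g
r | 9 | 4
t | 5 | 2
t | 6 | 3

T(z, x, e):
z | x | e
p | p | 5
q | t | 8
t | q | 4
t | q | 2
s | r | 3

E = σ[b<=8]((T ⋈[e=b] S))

σ filters on b, owned by the right side.
E' = (T ⋈[e=b] σ[b<=8](S))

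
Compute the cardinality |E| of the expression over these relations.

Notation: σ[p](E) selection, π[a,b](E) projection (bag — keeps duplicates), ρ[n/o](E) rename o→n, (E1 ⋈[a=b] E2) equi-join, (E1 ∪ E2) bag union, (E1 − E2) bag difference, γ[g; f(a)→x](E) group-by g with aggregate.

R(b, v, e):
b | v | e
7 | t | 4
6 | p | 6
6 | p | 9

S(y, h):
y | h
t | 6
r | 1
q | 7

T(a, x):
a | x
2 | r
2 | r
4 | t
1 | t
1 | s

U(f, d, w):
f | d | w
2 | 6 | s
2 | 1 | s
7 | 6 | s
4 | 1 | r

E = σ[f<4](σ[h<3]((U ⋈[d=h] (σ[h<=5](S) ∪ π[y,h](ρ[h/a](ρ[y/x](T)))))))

Stepwise |·|:
  U → 4
  S → 3
  σ[h<=5](S) → 1
  T → 5
  ρ[y/x](T) → 5
  ρ[h/a](ρ[y/x](T)) → 5
  π[y,h](ρ[h/a](ρ[y/x](T))) → 5
  (σ[h<=5](S) ∪ π[y,h](ρ[h/a](ρ[y/x](T)))) → 6
  (U ⋈[d=h] (σ[h<=5](S) ∪ π[y,h](ρ[h/a](ρ[y/x](T))))) → 6
  σ[h<3]((U ⋈[d=h] (σ[h<=5](S) ∪ π[y,h](ρ[h/a](ρ[y/x](T)))))) → 6
  σ[f<4](σ[h<3]((U ⋈[d=h] (σ[h<=5](S) ∪ π[y,h](ρ[h/a](ρ[y/x](T))))))) → 3

|E| = 3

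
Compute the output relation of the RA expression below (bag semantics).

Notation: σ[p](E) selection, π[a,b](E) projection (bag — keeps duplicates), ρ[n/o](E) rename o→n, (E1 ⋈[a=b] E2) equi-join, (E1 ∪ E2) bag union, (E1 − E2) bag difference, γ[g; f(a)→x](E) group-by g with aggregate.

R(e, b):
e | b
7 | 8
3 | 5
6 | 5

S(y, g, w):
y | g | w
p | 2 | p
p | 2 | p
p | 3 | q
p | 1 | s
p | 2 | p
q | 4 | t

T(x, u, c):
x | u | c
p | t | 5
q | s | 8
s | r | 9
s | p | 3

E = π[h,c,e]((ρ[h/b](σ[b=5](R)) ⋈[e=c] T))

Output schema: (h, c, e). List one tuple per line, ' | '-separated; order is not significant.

Per-node cardinality:
  R → 3
  σ[b=5](R) → 2
  ρ[h/b](σ[b=5](R)) → 2
  T → 4
  (ρ[h/b](σ[b=5](R)) ⋈[e=c] T) → 1
  π[h,c,e]((ρ[h/b](σ[b=5](R)) ⋈[e=c] T)) → 1

== RESULT ==
h | c | e
5 | 3 | 3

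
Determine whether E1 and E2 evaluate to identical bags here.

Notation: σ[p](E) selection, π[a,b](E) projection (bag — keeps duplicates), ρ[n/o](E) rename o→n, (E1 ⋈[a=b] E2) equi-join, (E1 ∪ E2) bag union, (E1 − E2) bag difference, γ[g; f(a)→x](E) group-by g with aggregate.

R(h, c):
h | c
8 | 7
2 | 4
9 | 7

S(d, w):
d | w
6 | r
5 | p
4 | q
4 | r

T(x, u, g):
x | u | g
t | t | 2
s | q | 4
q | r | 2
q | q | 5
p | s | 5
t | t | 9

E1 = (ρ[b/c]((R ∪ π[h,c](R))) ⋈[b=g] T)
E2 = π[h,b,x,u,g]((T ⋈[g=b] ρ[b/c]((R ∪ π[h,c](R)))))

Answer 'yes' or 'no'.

E1 stepwise |·|:
  R → 3
  R → 3
  π[h,c](R) → 3
  (R ∪ π[h,c](R)) → 6
  ρ[b/c]((R ∪ π[h,c](R))) → 6
  T → 6
  (ρ[b/c]((R ∪ π[h,c](R))) ⋈[b=g] T) → 2
E2 stepwise |·|:
  T → 6
  R → 3
  R → 3
  π[h,c](R) → 3
  (R ∪ π[h,c](R)) → 6
  ρ[b/c]((R ∪ π[h,c](R))) → 6
  (T ⋈[g=b] ρ[b/c]((R ∪ π[h,c](R)))) → 2
  π[h,b,x,u,g]((T ⋈[g=b] ρ[b/c]((R ∪ π[h,c](R))))) → 2

E1 and E2 produce the same multiset:
h | b | x | u | g
2 | 4 | s | q | 4
2 | 4 | s | q | 4

yes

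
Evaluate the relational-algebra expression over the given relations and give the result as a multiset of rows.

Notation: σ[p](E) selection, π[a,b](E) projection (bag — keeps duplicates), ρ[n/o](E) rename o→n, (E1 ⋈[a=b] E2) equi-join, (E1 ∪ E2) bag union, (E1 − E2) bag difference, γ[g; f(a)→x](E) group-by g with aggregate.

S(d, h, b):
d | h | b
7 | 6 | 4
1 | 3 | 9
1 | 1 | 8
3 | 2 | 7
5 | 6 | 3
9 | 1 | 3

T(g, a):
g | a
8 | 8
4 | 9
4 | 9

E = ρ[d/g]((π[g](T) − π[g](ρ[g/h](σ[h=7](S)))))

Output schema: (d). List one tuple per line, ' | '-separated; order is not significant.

Per-node cardinality:
  T → 3
  π[g](T) → 3
  S → 6
  σ[h=7](S) → 0
  ρ[g/h](σ[h=7](S)) → 0
  π[g](ρ[g/h](σ[h=7](S))) → 0
  (π[g](T) − π[g](ρ[g/h](σ[h=7](S)))) → 3
  ρ[d/g]((π[g](T) − π[g](ρ[g/h](σ[h=7](S))))) → 3

== RESULT ==
d
4
4
8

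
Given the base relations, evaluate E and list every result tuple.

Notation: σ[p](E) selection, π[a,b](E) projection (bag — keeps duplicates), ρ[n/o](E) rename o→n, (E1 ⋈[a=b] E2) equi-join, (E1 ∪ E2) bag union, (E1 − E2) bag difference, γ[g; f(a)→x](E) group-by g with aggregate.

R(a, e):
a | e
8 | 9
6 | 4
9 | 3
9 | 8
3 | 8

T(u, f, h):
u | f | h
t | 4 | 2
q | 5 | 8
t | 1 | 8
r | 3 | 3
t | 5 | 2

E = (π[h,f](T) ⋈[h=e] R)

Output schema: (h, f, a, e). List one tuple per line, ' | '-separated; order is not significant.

Subexpression sizes:
  T → 5
  π[h,f](T) → 5
  R → 5
  (π[h,f](T) ⋈[h=e] R) → 5

== RESULT ==
h | f | a | e
3 | 3 | 9 | 3
8 | 1 | 3 | 8
8 | 1 | 9 | 8
8 | 5 | 3 | 8
8 | 5 | 9 | 8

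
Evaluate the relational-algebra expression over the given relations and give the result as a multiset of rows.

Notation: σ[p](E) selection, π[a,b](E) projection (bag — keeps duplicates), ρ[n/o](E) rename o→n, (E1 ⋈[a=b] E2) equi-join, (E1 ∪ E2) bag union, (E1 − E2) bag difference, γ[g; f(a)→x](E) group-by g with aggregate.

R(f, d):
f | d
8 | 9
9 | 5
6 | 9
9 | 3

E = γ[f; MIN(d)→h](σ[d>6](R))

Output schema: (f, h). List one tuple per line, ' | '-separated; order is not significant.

Per-node cardinality:
  R → 4
  σ[d>6](R) → 2
  γ[f; MIN(d)→h](σ[d>6](R)) → 2

== RESULT ==
f | h
6 | 9
8 | 9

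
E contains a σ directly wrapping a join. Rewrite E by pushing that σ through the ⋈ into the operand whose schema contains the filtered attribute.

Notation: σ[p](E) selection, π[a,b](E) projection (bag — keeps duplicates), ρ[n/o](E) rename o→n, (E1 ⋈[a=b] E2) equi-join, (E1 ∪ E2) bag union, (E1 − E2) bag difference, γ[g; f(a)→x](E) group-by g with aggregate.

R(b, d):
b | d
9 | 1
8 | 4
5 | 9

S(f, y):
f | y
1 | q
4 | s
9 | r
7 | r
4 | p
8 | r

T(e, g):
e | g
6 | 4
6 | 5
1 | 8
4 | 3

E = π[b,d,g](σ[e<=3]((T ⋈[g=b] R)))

σ filters on e, owned by the left side.
E' = π[b,d,g]((σ[e<=3](T) ⋈[g=b] R))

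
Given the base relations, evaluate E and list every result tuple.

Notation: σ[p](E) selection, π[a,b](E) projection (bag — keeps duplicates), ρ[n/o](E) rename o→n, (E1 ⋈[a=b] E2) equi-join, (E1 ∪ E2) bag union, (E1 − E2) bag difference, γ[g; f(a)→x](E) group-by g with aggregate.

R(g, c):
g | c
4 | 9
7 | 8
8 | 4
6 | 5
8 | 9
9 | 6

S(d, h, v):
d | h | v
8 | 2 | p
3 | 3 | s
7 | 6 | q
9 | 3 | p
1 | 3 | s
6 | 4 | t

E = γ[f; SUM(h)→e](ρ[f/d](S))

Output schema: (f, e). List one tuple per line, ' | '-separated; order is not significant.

Row counts bottom-up:
  S → 6
  ρ[f/d](S) → 6
  γ[f; SUM(h)→e](ρ[f/d](S)) → 6

== RESULT ==
f | e
1 | 3
3 | 3
6 | 4
7 | 6
8 | 2
9 | 3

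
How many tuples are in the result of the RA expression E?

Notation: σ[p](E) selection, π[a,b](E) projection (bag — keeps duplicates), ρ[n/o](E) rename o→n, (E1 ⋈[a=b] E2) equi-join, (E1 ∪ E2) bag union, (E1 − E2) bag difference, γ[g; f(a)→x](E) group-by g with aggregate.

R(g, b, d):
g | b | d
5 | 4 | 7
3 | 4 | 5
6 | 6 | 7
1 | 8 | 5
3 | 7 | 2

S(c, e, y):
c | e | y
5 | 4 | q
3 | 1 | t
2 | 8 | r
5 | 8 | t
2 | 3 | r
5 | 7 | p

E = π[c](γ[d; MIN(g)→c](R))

Per-node cardinality:
  R → 5
  γ[d; MIN(g)→c](R) → 3
  π[c](γ[d; MIN(g)→c](R)) → 3

|E| = 3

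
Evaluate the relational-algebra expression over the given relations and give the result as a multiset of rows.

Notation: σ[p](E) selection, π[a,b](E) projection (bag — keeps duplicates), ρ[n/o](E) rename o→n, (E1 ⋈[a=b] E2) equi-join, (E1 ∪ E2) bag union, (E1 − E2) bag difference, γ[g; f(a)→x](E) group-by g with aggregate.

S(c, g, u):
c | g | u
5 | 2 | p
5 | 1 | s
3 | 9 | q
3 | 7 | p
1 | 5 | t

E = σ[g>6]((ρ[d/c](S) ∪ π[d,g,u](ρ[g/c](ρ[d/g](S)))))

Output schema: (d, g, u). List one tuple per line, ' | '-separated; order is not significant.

Stepwise |·|:
  S → 5
  ρ[d/c](S) → 5
  S → 5
  ρ[d/g](S) → 5
  ρ[g/c](ρ[d/g](S)) → 5
  π[d,g,u](ρ[g/c](ρ[d/g](S))) → 5
  (ρ[d/c](S) ∪ π[d,g,u](ρ[g/c](ρ[d/g](S)))) → 10
  σ[g>6]((ρ[d/c](S) ∪ π[d,g,u](ρ[g/c](ρ[d/g](S))))) → 2

== RESULT ==
d | g | u
3 | 7 | p
3 | 9 | q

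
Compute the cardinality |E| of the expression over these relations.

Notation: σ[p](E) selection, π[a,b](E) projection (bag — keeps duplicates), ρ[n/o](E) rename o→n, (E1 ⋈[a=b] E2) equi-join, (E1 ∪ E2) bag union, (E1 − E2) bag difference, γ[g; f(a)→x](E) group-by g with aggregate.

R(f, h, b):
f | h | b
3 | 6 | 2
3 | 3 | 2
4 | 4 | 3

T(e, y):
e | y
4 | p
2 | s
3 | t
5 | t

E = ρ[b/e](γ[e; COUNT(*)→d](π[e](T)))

Row counts bottom-up:
  T → 4
  π[e](T) → 4
  γ[e; COUNT(*)→d](π[e](T)) → 4
  ρ[b/e](γ[e; COUNT(*)→d](π[e](T))) → 4

|E| = 4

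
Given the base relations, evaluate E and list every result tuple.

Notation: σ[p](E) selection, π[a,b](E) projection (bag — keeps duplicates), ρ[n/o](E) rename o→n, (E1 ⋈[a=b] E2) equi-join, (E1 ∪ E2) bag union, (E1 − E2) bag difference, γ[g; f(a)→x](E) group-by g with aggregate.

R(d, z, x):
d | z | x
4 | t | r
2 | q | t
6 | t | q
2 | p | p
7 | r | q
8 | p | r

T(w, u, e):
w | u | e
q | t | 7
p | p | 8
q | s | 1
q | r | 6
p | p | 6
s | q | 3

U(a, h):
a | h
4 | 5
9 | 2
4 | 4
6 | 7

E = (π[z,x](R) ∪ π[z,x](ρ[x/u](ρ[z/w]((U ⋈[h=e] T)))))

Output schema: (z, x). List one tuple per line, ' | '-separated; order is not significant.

Stepwise |·|:
  R → 6
  π[z,x](R) → 6
  U → 4
  T → 6
  (U ⋈[h=e] T) → 1
  ρ[z/w]((U ⋈[h=e] T)) → 1
  ρ[x/u](ρ[z/w]((U ⋈[h=e] T))) → 1
  π[z,x](ρ[x/u](ρ[z/w]((U ⋈[h=e] T)))) → 1
  (π[z,x](R) ∪ π[z,x](ρ[x/u](ρ[z/w]((U ⋈[h=e] T))))) → 7

== RESULT ==
z | x
p | p
p | r
q | t
q | t
r | q
t | q
t | r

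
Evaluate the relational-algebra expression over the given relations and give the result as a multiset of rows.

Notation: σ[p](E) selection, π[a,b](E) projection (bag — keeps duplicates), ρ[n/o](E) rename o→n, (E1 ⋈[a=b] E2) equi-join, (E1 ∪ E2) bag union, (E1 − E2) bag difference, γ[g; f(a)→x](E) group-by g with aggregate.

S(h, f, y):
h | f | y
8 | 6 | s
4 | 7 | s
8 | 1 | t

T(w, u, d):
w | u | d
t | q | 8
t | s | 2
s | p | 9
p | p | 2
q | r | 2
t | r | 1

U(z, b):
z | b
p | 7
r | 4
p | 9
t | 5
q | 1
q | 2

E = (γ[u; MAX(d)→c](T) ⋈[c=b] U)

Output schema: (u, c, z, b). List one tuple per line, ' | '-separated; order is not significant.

Per-node cardinality:
  T → 6
  γ[u; MAX(d)→c](T) → 4
  U → 6
  (γ[u; MAX(d)→c](T) ⋈[c=b] U) → 3

== RESULT ==
u | c | z | b
p | 9 | p | 9
r | 2 | q | 2
s | 2 | q | 2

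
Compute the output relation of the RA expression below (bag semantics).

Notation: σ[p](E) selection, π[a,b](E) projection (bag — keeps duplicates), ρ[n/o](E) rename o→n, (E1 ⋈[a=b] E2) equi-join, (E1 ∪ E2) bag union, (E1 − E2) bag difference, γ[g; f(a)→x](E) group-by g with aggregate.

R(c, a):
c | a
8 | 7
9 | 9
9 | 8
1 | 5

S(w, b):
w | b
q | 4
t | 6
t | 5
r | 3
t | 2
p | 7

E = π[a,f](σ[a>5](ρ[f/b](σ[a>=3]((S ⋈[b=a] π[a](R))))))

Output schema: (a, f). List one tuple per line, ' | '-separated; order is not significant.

Subexpression sizes:
  S → 6
  R → 4
  π[a](R) → 4
  (S ⋈[b=a] π[a](R)) → 2
  σ[a>=3]((S ⋈[b=a] π[a](R))) → 2
  ρ[f/b](σ[a>=3]((S ⋈[b=a] π[a](R)))) → 2
  σ[a>5](ρ[f/b](σ[a>=3]((S ⋈[b=a] π[a](R))))) → 1
  π[a,f](σ[a>5](ρ[f/b](σ[a>=3]((S ⋈[b=a] π[a](R)))))) → 1

== RESULT ==
a | f
7 | 7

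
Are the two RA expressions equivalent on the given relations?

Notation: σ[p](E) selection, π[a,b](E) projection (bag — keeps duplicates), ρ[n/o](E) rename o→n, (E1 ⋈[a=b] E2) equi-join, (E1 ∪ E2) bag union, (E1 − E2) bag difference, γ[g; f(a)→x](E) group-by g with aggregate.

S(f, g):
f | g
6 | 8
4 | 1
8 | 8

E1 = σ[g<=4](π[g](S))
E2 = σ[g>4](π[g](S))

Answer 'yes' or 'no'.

E1 subexpression sizes:
  S → 3
  π[g](S) → 3
  σ[g<=4](π[g](S)) → 1
E2 subexpression sizes:
  S → 3
  π[g](S) → 3
  σ[g>4](π[g](S)) → 2

E1 result:
g
1
E2 result:
g
8
8
Witness: (1,) appears 1× in E1 but 0× in E2.

no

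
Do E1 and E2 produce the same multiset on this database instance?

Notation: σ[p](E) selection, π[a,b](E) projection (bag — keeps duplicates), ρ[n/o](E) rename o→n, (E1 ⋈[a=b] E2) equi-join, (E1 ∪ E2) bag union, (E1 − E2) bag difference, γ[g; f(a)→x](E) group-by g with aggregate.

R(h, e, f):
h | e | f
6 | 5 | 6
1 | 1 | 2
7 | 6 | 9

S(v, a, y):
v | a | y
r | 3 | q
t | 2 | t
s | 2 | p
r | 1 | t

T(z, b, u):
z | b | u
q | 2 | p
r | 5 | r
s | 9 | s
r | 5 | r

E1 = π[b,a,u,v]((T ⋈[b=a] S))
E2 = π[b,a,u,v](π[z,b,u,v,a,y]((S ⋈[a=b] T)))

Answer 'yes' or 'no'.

E1 subexpression sizes:
  T → 4
  S → 4
  (T ⋈[b=a] S) → 2
  π[b,a,u,v]((T ⋈[b=a] S)) → 2
E2 subexpression sizes:
  S → 4
  T → 4
  (S ⋈[a=b] T) → 2
  π[z,b,u,v,a,y]((S ⋈[a=b] T)) → 2
  π[b,a,u,v](π[z,b,u,v,a,y]((S ⋈[a=b] T))) → 2

E1 and E2 produce the same multiset:
b | a | u | v
2 | 2 | p | s
2 | 2 | p | t

yes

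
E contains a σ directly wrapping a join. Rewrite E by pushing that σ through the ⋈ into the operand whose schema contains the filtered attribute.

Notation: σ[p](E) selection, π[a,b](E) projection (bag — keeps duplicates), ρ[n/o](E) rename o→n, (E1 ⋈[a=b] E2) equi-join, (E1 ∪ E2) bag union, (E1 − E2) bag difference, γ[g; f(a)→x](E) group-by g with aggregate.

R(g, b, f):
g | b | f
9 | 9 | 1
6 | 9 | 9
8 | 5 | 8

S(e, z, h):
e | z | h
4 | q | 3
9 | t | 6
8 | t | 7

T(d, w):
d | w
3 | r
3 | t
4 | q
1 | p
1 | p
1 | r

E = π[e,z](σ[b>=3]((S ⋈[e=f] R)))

σ filters on b, owned by the right side.
E' = π[e,z]((S ⋈[e=f] σ[b>=3](R)))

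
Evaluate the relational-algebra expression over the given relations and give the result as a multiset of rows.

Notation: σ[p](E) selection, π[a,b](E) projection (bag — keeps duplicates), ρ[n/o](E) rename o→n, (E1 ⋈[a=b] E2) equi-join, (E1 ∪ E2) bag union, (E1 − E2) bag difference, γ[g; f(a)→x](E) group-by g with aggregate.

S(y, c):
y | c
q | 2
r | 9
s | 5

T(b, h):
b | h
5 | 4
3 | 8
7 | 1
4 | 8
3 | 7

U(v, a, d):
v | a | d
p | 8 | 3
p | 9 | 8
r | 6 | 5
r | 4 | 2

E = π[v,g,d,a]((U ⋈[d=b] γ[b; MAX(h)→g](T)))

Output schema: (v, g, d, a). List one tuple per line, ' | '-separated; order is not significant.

Subexpression sizes:
  U → 4
  T → 5
  γ[b; MAX(h)→g](T) → 4
  (U ⋈[d=b] γ[b; MAX(h)→g](T)) → 2
  π[v,g,d,a]((U ⋈[d=b] γ[b; MAX(h)→g](T))) → 2

== RESULT ==
v | g | d | a
p | 8 | 3 | 8
r | 4 | 5 | 6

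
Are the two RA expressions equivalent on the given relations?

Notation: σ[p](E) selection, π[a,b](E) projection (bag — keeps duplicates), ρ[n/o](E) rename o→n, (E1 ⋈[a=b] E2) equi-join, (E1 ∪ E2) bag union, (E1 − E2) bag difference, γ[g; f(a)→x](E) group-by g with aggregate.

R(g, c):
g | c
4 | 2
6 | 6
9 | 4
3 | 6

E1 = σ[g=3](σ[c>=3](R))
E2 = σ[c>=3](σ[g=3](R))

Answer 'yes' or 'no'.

E1 subexpression sizes:
  R → 4
  σ[c>=3](R) → 3
  σ[g=3](σ[c>=3](R)) → 1
E2 subexpression sizes:
  R → 4
  σ[g=3](R) → 1
  σ[c>=3](σ[g=3](R)) → 1

E1 and E2 produce the same multiset:
g | c
3 | 6

yes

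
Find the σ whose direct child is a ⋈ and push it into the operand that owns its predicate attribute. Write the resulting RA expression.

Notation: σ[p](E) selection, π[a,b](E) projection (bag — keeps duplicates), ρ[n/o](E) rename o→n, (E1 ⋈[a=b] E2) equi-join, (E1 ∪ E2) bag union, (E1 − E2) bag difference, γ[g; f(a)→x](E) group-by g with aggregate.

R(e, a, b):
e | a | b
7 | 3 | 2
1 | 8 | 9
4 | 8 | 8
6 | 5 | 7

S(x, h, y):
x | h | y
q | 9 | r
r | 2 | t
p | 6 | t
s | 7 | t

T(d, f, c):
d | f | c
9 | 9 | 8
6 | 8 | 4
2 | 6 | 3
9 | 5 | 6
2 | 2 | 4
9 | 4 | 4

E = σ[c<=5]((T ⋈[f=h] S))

σ filters on c, owned by the left side.
E' = (σ[c<=5](T) ⋈[f=h] S)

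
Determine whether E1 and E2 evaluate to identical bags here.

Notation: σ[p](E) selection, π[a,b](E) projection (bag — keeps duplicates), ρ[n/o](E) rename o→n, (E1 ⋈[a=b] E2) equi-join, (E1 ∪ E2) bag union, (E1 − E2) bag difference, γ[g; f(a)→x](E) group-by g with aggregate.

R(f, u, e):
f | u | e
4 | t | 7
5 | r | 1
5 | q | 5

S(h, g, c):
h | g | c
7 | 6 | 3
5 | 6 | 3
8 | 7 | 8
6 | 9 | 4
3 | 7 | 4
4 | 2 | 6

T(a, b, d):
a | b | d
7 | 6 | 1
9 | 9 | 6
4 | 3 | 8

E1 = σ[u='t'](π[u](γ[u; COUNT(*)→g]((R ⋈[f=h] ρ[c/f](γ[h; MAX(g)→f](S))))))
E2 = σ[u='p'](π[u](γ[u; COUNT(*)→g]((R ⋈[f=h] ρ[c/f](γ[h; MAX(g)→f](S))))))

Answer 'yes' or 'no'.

E1 row counts bottom-up:
  R → 3
  S → 6
  γ[h; MAX(g)→f](S) → 6
  ρ[c/f](γ[h; MAX(g)→f](S)) → 6
  (R ⋈[f=h] ρ[c/f](γ[h; MAX(g)→f](S))) → 3
  γ[u; COUNT(*)→g]((R ⋈[f=h] ρ[c/f](γ[h; MAX(g)→f](S)))) → 3
  π[u](γ[u; COUNT(*)→g]((R ⋈[f=h] ρ[c/f](γ[h; MAX(g)→f](S))))) → 3
  σ[u='t'](π[u](γ[u; COUNT(*)→g]((R ⋈[f=h] ρ[c/f](γ[h; MAX(g)→f](S)))))) → 1
E2 row counts bottom-up:
  R → 3
  S → 6
  γ[h; MAX(g)→f](S) → 6
  ρ[c/f](γ[h; MAX(g)→f](S)) → 6
  (R ⋈[f=h] ρ[c/f](γ[h; MAX(g)→f](S))) → 3
  γ[u; COUNT(*)→g]((R ⋈[f=h] ρ[c/f](γ[h; MAX(g)→f](S)))) → 3
  π[u](γ[u; COUNT(*)→g]((R ⋈[f=h] ρ[c/f](γ[h; MAX(g)→f](S))))) → 3
  σ[u='p'](π[u](γ[u; COUNT(*)→g]((R ⋈[f=h] ρ[c/f](γ[h; MAX(g)→f](S)))))) → 0

E1 result:
u
t
E2 result:
u
(0 rows)
Witness: ('t',) appears 1× in E1 but 0× in E2.

no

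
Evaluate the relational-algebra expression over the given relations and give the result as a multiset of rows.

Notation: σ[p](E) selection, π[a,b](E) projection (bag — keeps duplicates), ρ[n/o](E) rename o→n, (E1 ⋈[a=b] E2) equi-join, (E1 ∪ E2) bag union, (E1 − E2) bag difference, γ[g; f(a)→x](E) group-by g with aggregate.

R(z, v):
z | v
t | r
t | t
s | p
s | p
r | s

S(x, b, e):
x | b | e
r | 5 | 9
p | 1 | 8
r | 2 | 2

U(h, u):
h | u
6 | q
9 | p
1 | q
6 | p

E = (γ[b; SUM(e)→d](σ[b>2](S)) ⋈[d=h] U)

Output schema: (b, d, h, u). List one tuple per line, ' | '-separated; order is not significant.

Per-node cardinality:
  S → 3
  σ[b>2](S) → 1
  γ[b; SUM(e)→d](σ[b>2](S)) → 1
  U → 4
  (γ[b; SUM(e)→d](σ[b>2](S)) ⋈[d=h] U) → 1

== RESULT ==
b | d | h | u
5 | 9 | 9 | p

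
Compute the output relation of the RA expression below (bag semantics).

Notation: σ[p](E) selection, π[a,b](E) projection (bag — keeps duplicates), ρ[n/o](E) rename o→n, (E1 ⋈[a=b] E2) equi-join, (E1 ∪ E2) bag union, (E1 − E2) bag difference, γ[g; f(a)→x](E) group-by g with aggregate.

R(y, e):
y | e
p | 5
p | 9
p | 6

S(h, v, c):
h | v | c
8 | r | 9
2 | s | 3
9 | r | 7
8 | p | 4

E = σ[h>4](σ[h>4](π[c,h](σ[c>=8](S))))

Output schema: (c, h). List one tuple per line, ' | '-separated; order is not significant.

Subexpression sizes:
  S → 4
  σ[c>=8](S) → 1
  π[c,h](σ[c>=8](S)) → 1
  σ[h>4](π[c,h](σ[c>=8](S))) → 1
  σ[h>4](σ[h>4](π[c,h](σ[c>=8](S)))) → 1

== RESULT ==
c | h
9 | 8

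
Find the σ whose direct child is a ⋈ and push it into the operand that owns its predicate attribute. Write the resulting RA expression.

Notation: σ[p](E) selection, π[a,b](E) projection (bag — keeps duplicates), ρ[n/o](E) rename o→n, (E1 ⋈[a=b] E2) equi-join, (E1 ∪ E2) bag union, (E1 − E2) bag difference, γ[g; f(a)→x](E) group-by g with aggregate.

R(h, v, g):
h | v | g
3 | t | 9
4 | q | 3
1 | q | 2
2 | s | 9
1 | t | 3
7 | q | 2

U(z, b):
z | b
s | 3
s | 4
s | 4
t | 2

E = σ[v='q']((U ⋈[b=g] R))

σ filters on v, owned by the right side.
E' = (U ⋈[b=g] σ[v='q'](R))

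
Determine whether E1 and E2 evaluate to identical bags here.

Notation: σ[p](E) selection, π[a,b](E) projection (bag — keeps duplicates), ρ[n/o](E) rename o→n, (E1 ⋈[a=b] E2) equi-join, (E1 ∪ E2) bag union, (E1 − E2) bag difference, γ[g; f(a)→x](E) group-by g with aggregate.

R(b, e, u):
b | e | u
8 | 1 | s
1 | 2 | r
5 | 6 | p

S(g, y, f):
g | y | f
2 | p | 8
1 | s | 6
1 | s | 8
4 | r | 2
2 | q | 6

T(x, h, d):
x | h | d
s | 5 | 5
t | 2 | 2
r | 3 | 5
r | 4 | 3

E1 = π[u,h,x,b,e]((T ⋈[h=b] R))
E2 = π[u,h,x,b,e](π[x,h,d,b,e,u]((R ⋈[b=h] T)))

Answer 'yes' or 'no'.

E1 per-node cardinality:
  T → 4
  R → 3
  (T ⋈[h=b] R) → 1
  π[u,h,x,b,e]((T ⋈[h=b] R)) → 1
E2 per-node cardinality:
  R → 3
  T → 4
  (R ⋈[b=h] T) → 1
  π[x,h,d,b,e,u]((R ⋈[b=h] T)) → 1
  π[u,h,x,b,e](π[x,h,d,b,e,u]((R ⋈[b=h] T))) → 1

E1 and E2 produce the same multiset:
u | h | x | b | e
p | 5 | s | 5 | 6

yes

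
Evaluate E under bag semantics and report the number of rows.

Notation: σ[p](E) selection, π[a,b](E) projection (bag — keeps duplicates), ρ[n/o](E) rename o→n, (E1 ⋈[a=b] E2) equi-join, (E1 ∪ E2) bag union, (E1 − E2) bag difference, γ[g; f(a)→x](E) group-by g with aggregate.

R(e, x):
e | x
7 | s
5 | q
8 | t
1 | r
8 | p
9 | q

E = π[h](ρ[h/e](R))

Row counts bottom-up:
  R → 6
  ρ[h/e](R) → 6
  π[h](ρ[h/e](R)) → 6

|E| = 6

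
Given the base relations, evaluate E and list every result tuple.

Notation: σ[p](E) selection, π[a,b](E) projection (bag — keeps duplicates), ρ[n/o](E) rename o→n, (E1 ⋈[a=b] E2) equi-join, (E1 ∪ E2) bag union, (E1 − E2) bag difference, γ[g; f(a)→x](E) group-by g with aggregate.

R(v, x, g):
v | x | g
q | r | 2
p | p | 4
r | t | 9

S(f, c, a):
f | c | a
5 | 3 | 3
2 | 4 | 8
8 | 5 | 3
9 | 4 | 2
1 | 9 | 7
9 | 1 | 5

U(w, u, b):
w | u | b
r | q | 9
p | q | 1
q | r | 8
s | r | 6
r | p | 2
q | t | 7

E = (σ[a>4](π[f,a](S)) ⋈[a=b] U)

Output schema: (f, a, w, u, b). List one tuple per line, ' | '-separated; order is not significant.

Stepwise |·|:
  S → 6
  π[f,a](S) → 6
  σ[a>4](π[f,a](S)) → 3
  U → 6
  (σ[a>4](π[f,a](S)) ⋈[a=b] U) → 2

== RESULT ==
f | a | w | u | b
1 | 7 | q | t | 7
2 | 8 | q | r | 8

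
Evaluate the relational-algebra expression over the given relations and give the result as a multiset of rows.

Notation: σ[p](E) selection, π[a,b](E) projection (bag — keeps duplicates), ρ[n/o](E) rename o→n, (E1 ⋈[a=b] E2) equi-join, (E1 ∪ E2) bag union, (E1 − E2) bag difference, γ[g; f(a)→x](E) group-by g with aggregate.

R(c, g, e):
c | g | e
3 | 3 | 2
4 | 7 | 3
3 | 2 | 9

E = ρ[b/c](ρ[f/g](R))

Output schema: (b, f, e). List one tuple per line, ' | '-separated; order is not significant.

Stepwise |·|:
  R → 3
  ρ[f/g](R) → 3
  ρ[b/c](ρ[f/g](R)) → 3

== RESULT ==
b | f | e
3 | 2 | 9
3 | 3 | 2
4 | 7 | 3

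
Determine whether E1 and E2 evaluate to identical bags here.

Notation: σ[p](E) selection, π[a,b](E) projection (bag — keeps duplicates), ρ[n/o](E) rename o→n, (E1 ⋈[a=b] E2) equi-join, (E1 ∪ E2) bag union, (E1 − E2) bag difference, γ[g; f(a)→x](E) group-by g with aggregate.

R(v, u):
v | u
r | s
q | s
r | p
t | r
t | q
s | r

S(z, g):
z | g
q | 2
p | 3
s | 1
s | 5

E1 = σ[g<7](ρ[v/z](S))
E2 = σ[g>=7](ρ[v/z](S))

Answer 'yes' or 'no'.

E1 row counts bottom-up:
  S → 4
  ρ[v/z](S) → 4
  σ[g<7](ρ[v/z](S)) → 4
E2 row counts bottom-up:
  S → 4
  ρ[v/z](S) → 4
  σ[g>=7](ρ[v/z](S)) → 0

E1 result:
v | g
p | 3
q | 2
s | 1
s | 5
E2 result:
v | g
(0 rows)
Witness: ('s', 5) appears 1× in E1 but 0× in E2.

no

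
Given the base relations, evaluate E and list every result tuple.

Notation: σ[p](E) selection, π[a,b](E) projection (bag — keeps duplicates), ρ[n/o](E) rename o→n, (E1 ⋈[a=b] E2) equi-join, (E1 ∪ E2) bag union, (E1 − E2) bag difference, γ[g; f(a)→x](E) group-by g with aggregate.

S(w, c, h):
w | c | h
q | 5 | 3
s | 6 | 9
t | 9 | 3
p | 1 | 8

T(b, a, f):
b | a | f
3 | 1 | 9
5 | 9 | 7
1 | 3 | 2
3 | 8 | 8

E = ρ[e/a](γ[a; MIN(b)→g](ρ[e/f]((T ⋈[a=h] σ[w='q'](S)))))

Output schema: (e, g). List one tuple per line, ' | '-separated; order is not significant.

Per-node cardinality:
  T → 4
  S → 4
  σ[w='q'](S) → 1
  (T ⋈[a=h] σ[w='q'](S)) → 1
  ρ[e/f]((T ⋈[a=h] σ[w='q'](S))) → 1
  γ[a; MIN(b)→g](ρ[e/f]((T ⋈[a=h] σ[w='q'](S)))) → 1
  ρ[e/a](γ[a; MIN(b)→g](ρ[e/f]((T ⋈[a=h] σ[w='q'](S))))) → 1

== RESULT ==
e | g
3 | 1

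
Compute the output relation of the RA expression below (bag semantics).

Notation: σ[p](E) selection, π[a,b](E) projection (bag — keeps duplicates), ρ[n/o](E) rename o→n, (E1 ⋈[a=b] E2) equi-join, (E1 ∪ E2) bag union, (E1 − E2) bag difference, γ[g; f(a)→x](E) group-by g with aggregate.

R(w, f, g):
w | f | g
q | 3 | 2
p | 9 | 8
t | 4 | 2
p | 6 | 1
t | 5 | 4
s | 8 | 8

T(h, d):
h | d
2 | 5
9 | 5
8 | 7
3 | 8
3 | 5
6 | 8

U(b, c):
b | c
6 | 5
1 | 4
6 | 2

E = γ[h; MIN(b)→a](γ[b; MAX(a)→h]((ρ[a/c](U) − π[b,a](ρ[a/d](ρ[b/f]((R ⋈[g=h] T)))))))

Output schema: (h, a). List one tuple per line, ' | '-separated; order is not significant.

Stepwise |·|:
  U → 3
  ρ[a/c](U) → 3
  R → 6
  T → 6
  (R ⋈[g=h] T) → 4
  ρ[b/f]((R ⋈[g=h] T)) → 4
  ρ[a/d](ρ[b/f]((R ⋈[g=h] T))) → 4
  π[b,a](ρ[a/d](ρ[b/f]((R ⋈[g=h] T)))) → 4
  (ρ[a/c](U) − π[b,a](ρ[a/d](ρ[b/f]((R ⋈[g=h] T))))) → 3
  γ[b; MAX(a)→h]((ρ[a/c](U) − π[b,a](ρ[a/d](ρ[b/f]((R ⋈[g=h] T)))))) → 2
  γ[h; MIN(b)→a](γ[b; MAX(a)→h]((ρ[a/c](U) − π[b,a](ρ[a/d](ρ[b/f]((R ⋈[g=h] T))))))) → 2

== RESULT ==
h | a
4 | 1
5 | 6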